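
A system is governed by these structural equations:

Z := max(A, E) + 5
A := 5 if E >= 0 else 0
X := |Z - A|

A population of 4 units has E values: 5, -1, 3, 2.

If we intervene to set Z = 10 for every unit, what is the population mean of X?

6.25

do(Z=10) breaks Z's dependence on E. With Z=10 fixed, X across the units is 5, 10, 5, 5, mean 6.25.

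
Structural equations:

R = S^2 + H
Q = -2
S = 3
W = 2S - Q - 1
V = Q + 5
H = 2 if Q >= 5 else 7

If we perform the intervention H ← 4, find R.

The intervention breaks the incoming arrows to H: H = 2 if Q >= 5 else 7 no longer applies, and H = 4.
R = S^2 + H  [with S=3, H=4]  = 13

13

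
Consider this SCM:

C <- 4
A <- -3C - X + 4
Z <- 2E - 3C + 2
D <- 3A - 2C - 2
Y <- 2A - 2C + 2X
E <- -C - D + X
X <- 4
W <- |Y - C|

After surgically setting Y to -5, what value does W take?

9

Intervening sets Y = -5 and removes its equation (Y <- 2A - 2C + 2X).
W = |Y - C|  [with Y=-5, C=4]  = 9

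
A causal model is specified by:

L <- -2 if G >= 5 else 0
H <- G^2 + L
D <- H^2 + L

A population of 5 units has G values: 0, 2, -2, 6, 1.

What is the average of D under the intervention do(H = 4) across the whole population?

do(H=4) breaks H's dependence on G. With H=4 fixed, D across the units is 16, 16, 16, 14, 16, mean 15.6.

15.6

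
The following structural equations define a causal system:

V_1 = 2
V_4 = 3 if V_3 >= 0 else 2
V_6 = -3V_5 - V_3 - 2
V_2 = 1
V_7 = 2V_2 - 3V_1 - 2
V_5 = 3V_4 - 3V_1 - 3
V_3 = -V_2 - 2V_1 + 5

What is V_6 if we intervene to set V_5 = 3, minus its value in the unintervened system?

-9

The intervention breaks the incoming arrows to V_5: V_5 = 3V_4 - 3V_1 - 3 no longer applies, and V_5 = 3.
V_3 = -V_2 - 2V_1 + 5  [with V_2=1, V_1=2]  = 0
V_6 = -3V_5 - V_3 - 2  [with V_5=3, V_3=0]  = -11
Without intervention: V_3 = -V_2 - 2V_1 + 5  [with V_2=1, V_1=2]  = 0; V_4 = 3 if V_3 >= 0 else 2  [with V_3=0]  = 3; V_5 = 3V_4 - 3V_1 - 3  [with V_4=3, V_1=2]  = 0; V_6 = -3V_5 - V_3 - 2  [with V_5=0, V_3=0]  = -2.
Change = -11 − (-2) = -9.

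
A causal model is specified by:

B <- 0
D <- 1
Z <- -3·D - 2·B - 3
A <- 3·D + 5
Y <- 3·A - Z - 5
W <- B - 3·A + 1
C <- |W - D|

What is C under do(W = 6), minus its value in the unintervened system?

Intervening sets W = 6 and removes its equation (W <- B - 3·A + 1).
C = |W - D|  [with W=6, D=1]  = 5
Without intervention: A = 3·D + 5  [with D=1]  = 8; W = B - 3·A + 1  [with B=0, A=8]  = -23; C = |W - D|  [with W=-23, D=1]  = 24.
Change = 5 − 24 = -19.

-19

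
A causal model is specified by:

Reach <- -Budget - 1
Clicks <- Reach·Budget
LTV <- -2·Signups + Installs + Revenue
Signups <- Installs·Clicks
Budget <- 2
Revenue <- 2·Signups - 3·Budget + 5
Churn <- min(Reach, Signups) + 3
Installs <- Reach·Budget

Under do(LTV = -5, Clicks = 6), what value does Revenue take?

-73

Under do(LTV = -5, Clicks = 6), each intervened variable's structural equation is replaced by its fixed value.
Reach = -Budget - 1  [with Budget=2]  = -3
Installs = Reach·Budget  [with Reach=-3, Budget=2]  = -6
Signups = Installs·Clicks  [with Installs=-6, Clicks=6]  = -36
Revenue = 2·Signups - 3·Budget + 5  [with Signups=-36, Budget=2]  = -73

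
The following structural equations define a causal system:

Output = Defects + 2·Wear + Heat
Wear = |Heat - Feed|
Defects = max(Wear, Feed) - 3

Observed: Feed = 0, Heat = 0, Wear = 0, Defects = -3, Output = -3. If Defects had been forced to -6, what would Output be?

Intervening sets Defects = -6 and removes its equation (Defects = max(Wear, Feed) - 3).
Wear = |Heat - Feed|  [with Heat=0, Feed=0]  = 0
Output = Defects + 2·Wear + Heat  [with Defects=-6, Wear=0, Heat=0]  = -6

-6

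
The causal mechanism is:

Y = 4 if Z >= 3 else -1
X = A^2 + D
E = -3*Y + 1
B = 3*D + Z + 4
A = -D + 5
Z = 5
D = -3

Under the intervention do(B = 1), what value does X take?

The intervention breaks the incoming arrows to B: B = 3*D + Z + 4 no longer applies, and B = 1.
No directed path runs from B to X, so X keeps its natural value.
A = -D + 5  [with D=-3]  = 8
X = A^2 + D  [with A=8, D=-3]  = 61

61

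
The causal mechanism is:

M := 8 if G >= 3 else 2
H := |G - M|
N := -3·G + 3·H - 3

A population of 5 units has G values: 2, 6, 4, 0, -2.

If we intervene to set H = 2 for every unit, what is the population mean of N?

-3

Every unit gets H=2 under the intervention. N values become -3, -15, -9, 3, 9; E[N|do(H=2)] = -3.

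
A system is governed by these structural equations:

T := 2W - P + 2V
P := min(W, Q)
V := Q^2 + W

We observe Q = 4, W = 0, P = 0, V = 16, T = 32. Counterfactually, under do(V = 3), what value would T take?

6

Intervening sets V = 3 and removes its equation (V := Q^2 + W).
P = min(W, Q)  [with W=0, Q=4]  = 0
T = 2W - P + 2V  [with W=0, P=0, V=3]  = 6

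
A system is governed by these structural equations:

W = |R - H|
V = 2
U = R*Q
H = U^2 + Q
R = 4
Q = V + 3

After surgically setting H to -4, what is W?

The intervention breaks the incoming arrows to H: H = U^2 + Q no longer applies, and H = -4.
W = |R - H|  [with R=4, H=-4]  = 8

8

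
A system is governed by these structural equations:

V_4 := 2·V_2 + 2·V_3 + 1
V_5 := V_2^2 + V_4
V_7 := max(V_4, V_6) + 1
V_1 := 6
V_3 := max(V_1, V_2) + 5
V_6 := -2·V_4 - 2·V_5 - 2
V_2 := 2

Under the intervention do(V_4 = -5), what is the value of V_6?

Under do(V_4=-5), the mechanism V_4 := 2·V_2 + 2·V_3 + 1 is discarded; V_4 is fixed at -5.
V_5 = V_2^2 + V_4  [with V_2=2, V_4=-5]  = -1
V_6 = -2·V_4 - 2·V_5 - 2  [with V_4=-5, V_5=-1]  = 10

10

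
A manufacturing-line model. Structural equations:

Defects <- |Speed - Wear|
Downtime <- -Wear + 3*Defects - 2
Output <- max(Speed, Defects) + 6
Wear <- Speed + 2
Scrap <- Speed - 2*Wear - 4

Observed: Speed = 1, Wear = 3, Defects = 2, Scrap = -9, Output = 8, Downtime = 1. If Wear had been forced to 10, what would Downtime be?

Under do(Wear=10), the mechanism Wear <- Speed + 2 is discarded; Wear is fixed at 10.
Defects = |Speed - Wear|  [with Speed=1, Wear=10]  = 9
Downtime = -Wear + 3*Defects - 2  [with Wear=10, Defects=9]  = 15

15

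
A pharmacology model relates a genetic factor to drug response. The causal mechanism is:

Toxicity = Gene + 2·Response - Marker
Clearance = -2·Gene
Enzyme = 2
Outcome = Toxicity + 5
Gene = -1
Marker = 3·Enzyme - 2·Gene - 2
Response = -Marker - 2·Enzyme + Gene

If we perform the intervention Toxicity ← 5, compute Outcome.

Under do(Toxicity=5), the mechanism Toxicity = Gene + 2·Response - Marker is discarded; Toxicity is fixed at 5.
Outcome = Toxicity + 5  [with Toxicity=5]  = 10

10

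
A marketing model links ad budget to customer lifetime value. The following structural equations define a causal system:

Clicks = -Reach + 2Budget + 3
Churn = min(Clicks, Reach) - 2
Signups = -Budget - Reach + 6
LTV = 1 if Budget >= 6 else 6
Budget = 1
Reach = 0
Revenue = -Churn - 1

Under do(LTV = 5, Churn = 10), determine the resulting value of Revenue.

-11

Setting LTV = 5, Churn = 10 by intervention discards those variables' equations.
Revenue = -Churn - 1  [with Churn=10]  = -11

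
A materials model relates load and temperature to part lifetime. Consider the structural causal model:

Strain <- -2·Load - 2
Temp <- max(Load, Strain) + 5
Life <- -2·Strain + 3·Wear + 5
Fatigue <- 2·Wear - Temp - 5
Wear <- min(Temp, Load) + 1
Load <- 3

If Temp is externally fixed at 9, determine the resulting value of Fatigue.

do(Temp=9) replaces the equation Temp <- max(Load, Strain) + 5 with the constant Temp = 9.
Wear = min(Temp, Load) + 1  [with Temp=9, Load=3]  = 4
Fatigue = 2·Wear - Temp - 5  [with Wear=4, Temp=9]  = -6

-6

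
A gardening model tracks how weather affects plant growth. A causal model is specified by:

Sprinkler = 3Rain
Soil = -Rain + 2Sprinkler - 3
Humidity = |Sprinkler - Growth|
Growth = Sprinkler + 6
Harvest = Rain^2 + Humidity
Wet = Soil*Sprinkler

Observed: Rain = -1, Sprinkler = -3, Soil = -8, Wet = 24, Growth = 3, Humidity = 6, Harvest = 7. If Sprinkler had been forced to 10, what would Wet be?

180

Under do(Sprinkler=10), the mechanism Sprinkler = 3Rain is discarded; Sprinkler is fixed at 10.
Soil = -Rain + 2Sprinkler - 3  [with Rain=-1, Sprinkler=10]  = 18
Wet = Soil*Sprinkler  [with Soil=18, Sprinkler=10]  = 180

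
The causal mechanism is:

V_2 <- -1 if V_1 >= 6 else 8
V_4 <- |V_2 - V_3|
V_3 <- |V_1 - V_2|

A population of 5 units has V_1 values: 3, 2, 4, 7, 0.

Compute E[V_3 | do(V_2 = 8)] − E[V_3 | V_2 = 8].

-0.95

Under do(V_2=8), V_2's equation is replaced by V_2=8 for every unit. Per-unit V_3: 5, 6, 4, 1, 8. Mean = 4.8.
Conditioning on V_2=8 selects the 4 unit(s) with V_1 ∈ {3, 2, 4, 0}. Their V_3 values: 5, 6, 4, 8. Mean = 5.75.
Difference = 4.8 − 5.75 = -0.95.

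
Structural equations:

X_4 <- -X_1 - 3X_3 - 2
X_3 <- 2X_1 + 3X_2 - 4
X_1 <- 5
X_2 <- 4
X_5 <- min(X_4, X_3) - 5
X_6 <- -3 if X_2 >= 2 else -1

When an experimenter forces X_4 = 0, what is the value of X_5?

Intervening sets X_4 = 0 and removes its equation (X_4 <- -X_1 - 3X_3 - 2).
X_3 = 2X_1 + 3X_2 - 4  [with X_1=5, X_2=4]  = 18
X_5 = min(X_4, X_3) - 5  [with X_4=0, X_3=18]  = -5

-5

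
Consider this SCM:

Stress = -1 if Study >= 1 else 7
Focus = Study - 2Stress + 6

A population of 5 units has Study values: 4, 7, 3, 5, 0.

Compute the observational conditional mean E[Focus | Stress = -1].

Observing Stress=-1 restricts to units where Stress's equation naturally yields -1: Study ∈ {4, 7, 3, 5}. In that subpopulation Focus = 12, 15, 11, 13, mean 12.75.

12.75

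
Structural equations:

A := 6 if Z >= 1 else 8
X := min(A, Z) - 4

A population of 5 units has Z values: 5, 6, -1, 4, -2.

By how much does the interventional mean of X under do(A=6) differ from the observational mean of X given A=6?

-2.6

Under do(A=6), A's equation is replaced by A=6 for every unit. Per-unit X: 1, 2, -5, 0, -6. Mean = -1.6.
Conditioning on A=6 selects the 3 unit(s) with Z ∈ {5, 6, 4}. Their X values: 1, 2, 0. Mean = 1.
Difference = -1.6 − 1 = -2.6.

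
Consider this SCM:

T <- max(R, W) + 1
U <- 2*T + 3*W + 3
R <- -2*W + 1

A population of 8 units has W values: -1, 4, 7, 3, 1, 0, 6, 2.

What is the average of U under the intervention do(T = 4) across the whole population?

19.25

Every unit gets T=4 under the intervention. U values become 8, 23, 32, 20, 14, 11, 29, 17; E[U|do(T=4)] = 19.25.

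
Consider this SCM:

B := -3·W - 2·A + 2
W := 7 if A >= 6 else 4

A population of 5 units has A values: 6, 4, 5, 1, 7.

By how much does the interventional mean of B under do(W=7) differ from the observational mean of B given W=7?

3.8

do(W=7) breaks W's dependence on A. With W=7 fixed, B across the units is -31, -27, -29, -21, -33, mean -28.2.
Observing W=7 restricts to units where W's equation naturally yields 7: A ∈ {6, 7}. In that subpopulation B = -31, -33, mean -32.
Difference = -28.2 − (-32) = 3.8.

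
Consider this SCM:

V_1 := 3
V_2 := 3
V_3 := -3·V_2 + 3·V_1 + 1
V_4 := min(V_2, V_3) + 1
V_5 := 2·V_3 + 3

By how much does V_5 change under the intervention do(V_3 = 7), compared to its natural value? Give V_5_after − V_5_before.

do(V_3=7) replaces the equation V_3 := -3·V_2 + 3·V_1 + 1 with the constant V_3 = 7.
V_5 = 2·V_3 + 3  [with V_3=7]  = 17
Without intervention: V_3 = -3·V_2 + 3·V_1 + 1  [with V_2=3, V_1=3]  = 1; V_5 = 2·V_3 + 3  [with V_3=1]  = 5.
Change = 17 − 5 = 12.

12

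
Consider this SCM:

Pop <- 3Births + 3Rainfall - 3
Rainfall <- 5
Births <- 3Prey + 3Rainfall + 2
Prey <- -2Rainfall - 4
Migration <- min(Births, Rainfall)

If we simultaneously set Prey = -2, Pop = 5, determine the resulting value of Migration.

The joint intervention fixes Prey = -2, Pop = 5, removing each variable's own equation.
Births = 3Prey + 3Rainfall + 2  [with Prey=-2, Rainfall=5]  = 11
Migration = min(Births, Rainfall)  [with Births=11, Rainfall=5]  = 5

5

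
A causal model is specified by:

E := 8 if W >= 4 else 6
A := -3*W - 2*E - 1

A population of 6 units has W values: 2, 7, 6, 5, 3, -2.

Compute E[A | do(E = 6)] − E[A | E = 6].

Every unit gets E=6 under the intervention. A values become -19, -34, -31, -28, -22, -7; E[A|do(E=6)] = -23.5.
Observing E=6 restricts to units where E's equation naturally yields 6: W ∈ {2, 3, -2}. In that subpopulation A = -19, -22, -7, mean -16.
Difference = -23.5 − (-16) = -7.5.

-7.5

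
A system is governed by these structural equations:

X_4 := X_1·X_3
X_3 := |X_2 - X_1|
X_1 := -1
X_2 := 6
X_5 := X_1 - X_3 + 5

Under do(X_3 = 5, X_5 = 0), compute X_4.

-5

The joint intervention fixes X_3 = 5, X_5 = 0, removing each variable's own equation.
X_4 = X_1·X_3  [with X_1=-1, X_3=5]  = -5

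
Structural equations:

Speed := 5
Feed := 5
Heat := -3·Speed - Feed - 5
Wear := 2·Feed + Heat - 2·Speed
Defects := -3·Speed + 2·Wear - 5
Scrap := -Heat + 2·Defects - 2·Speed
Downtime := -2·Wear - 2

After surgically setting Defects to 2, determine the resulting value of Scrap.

The intervention breaks the incoming arrows to Defects: Defects := -3·Speed + 2·Wear - 5 no longer applies, and Defects = 2.
Heat = -3·Speed - Feed - 5  [with Speed=5, Feed=5]  = -25
Scrap = -Heat + 2·Defects - 2·Speed  [with Heat=-25, Defects=2, Speed=5]  = 19

19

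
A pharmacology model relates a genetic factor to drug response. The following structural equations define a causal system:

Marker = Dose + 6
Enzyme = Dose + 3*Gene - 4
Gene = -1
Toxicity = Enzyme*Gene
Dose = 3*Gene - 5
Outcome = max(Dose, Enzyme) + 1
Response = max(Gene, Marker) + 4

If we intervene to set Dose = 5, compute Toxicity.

Under do(Dose=5), the mechanism Dose = 3*Gene - 5 is discarded; Dose is fixed at 5.
Enzyme = Dose + 3*Gene - 4  [with Dose=5, Gene=-1]  = -2
Toxicity = Enzyme*Gene  [with Enzyme=-2, Gene=-1]  = 2

2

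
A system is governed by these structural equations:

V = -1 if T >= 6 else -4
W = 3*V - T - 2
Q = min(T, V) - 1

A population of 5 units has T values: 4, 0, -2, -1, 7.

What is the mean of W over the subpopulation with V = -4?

Conditioning on V=-4 selects the 4 unit(s) with T ∈ {4, 0, -2, -1}. Their W values: -18, -14, -12, -13. Mean = -14.25.

-14.25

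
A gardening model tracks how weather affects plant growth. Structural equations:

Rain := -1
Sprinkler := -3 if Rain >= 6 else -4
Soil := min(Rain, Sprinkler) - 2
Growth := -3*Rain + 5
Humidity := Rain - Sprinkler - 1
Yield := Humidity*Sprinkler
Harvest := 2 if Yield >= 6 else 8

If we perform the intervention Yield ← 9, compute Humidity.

do(Yield=9) replaces the equation Yield := Humidity*Sprinkler with the constant Yield = 9.
Since Humidity is not a descendant of the intervened variable, it is unaffected.
Sprinkler = -3 if Rain >= 6 else -4  [with Rain=-1]  = -4
Humidity = Rain - Sprinkler - 1  [with Rain=-1, Sprinkler=-4]  = 2

2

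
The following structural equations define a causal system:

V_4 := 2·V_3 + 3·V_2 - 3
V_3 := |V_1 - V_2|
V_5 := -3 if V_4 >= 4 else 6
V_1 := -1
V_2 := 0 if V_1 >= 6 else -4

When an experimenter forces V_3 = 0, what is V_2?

-4

Under do(V_3=0), the mechanism V_3 := |V_1 - V_2| is discarded; V_3 is fixed at 0.
Since V_2 is not a descendant of the intervened variable, it is unaffected.
V_2 = 0 if V_1 >= 6 else -4  [with V_1=-1]  = -4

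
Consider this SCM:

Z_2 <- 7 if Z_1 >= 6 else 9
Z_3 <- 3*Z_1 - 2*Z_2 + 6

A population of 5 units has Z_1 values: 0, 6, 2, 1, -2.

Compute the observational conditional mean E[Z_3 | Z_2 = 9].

E[Z_3|Z_2=9] averages over only the 4 units with Z_2=9 (Z_1 = 0, 2, 1, -2): Z_3 = -12, -6, -9, -18, mean -11.25.

-11.25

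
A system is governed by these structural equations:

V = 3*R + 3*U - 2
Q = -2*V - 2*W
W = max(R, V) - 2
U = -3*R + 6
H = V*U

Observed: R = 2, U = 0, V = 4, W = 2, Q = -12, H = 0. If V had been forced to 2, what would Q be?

do(V=2) replaces the equation V = 3*R + 3*U - 2 with the constant V = 2.
W = max(R, V) - 2  [with R=2, V=2]  = 0
Q = -2*V - 2*W  [with V=2, W=0]  = -4

-4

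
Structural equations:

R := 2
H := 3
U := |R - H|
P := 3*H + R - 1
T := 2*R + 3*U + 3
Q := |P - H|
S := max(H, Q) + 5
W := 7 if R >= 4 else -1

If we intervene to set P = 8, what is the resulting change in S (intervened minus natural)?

-2

The intervention breaks the incoming arrows to P: P := 3*H + R - 1 no longer applies, and P = 8.
Q = |P - H|  [with P=8, H=3]  = 5
S = max(H, Q) + 5  [with H=3, Q=5]  = 10
Without intervention: P = 3*H + R - 1  [with H=3, R=2]  = 10; Q = |P - H|  [with P=10, H=3]  = 7; S = max(H, Q) + 5  [with H=3, Q=7]  = 12.
Change = 10 − 12 = -2.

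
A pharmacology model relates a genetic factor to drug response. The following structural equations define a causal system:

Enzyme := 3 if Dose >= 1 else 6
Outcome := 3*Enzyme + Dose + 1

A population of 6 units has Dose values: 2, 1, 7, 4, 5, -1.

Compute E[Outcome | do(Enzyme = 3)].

13

The intervention sets Enzyme=3 in all 6 units regardless of Dose. Recomputing Outcome per unit gives 12, 11, 17, 14, 15, 9; average 13.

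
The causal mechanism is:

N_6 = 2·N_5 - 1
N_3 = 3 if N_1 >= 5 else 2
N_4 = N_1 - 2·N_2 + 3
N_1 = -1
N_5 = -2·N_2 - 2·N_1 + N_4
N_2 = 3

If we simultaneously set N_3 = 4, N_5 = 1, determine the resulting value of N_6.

1

Setting N_3 = 4, N_5 = 1 by intervention discards those variables' equations.
N_6 = 2·N_5 - 1  [with N_5=1]  = 1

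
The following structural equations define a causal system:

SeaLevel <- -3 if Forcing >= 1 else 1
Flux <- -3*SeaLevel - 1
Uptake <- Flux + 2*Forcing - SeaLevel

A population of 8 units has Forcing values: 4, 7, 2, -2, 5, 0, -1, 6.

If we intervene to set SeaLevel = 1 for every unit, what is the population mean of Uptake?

0.25

Every unit gets SeaLevel=1 under the intervention. Uptake values become 3, 9, -1, -9, 5, -5, -7, 7; E[Uptake|do(SeaLevel=1)] = 0.25.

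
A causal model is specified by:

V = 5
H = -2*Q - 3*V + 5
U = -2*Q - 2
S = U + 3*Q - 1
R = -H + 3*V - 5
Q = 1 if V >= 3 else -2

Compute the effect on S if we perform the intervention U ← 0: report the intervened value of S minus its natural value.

Intervening sets U = 0 and removes its equation (U = -2*Q - 2).
Q = 1 if V >= 3 else -2  [with V=5]  = 1
S = U + 3*Q - 1  [with U=0, Q=1]  = 2
Without intervention: Q = 1 if V >= 3 else -2  [with V=5]  = 1; U = -2*Q - 2  [with Q=1]  = -4; S = U + 3*Q - 1  [with U=-4, Q=1]  = -2.
Change = 2 − (-2) = 4.

4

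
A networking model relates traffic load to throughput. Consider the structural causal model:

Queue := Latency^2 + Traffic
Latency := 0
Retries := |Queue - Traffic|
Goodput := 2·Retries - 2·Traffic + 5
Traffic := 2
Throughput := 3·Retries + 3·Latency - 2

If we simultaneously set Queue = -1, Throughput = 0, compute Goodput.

Setting Queue = -1, Throughput = 0 by intervention discards those variables' equations.
Retries = |Queue - Traffic|  [with Queue=-1, Traffic=2]  = 3
Goodput = 2·Retries - 2·Traffic + 5  [with Retries=3, Traffic=2]  = 7

7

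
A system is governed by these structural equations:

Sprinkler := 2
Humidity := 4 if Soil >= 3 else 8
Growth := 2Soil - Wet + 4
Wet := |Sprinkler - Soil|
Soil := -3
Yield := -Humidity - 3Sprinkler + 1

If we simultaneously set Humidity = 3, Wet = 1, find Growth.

-3

Under do(Humidity = 3, Wet = 1), each intervened variable's structural equation is replaced by its fixed value.
Growth = 2Soil - Wet + 4  [with Soil=-3, Wet=1]  = -3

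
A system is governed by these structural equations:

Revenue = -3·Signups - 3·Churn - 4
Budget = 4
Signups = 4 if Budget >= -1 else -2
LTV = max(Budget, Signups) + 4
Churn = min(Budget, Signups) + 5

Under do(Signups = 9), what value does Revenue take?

Under do(Signups=9), the mechanism Signups = 4 if Budget >= -1 else -2 is discarded; Signups is fixed at 9.
Churn = min(Budget, Signups) + 5  [with Budget=4, Signups=9]  = 9
Revenue = -3·Signups - 3·Churn - 4  [with Signups=9, Churn=9]  = -58

-58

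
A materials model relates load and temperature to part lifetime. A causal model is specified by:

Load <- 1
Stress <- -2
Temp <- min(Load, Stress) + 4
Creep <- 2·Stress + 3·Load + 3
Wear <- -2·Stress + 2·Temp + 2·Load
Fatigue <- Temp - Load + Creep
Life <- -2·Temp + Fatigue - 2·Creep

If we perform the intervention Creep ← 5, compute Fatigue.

6

Under do(Creep=5), the mechanism Creep <- 2·Stress + 3·Load + 3 is discarded; Creep is fixed at 5.
Temp = min(Load, Stress) + 4  [with Load=1, Stress=-2]  = 2
Fatigue = Temp - Load + Creep  [with Temp=2, Load=1, Creep=5]  = 6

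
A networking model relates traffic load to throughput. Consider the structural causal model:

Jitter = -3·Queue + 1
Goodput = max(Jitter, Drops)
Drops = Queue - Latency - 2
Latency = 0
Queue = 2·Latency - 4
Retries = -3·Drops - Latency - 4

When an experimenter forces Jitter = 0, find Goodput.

The intervention breaks the incoming arrows to Jitter: Jitter = -3·Queue + 1 no longer applies, and Jitter = 0.
Queue = 2·Latency - 4  [with Latency=0]  = -4
Drops = Queue - Latency - 2  [with Queue=-4, Latency=0]  = -6
Goodput = max(Jitter, Drops)  [with Jitter=0, Drops=-6]  = 0

0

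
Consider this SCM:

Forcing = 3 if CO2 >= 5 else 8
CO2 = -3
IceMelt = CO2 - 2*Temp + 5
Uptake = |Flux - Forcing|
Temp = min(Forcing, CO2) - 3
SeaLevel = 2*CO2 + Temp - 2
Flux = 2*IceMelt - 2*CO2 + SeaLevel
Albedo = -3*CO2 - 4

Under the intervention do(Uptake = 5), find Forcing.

8

The intervention breaks the incoming arrows to Uptake: Uptake = |Flux - Forcing| no longer applies, and Uptake = 5.
Forcing is not downstream of the intervention, so its value is determined by the original equations.
Forcing = 3 if CO2 >= 5 else 8  [with CO2=-3]  = 8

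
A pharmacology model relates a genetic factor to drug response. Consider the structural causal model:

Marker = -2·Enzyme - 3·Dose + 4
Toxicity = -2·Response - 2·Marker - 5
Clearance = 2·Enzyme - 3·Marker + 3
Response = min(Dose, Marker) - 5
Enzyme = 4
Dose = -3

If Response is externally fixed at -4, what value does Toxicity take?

Intervening sets Response = -4 and removes its equation (Response = min(Dose, Marker) - 5).
Marker = -2·Enzyme - 3·Dose + 4  [with Enzyme=4, Dose=-3]  = 5
Toxicity = -2·Response - 2·Marker - 5  [with Response=-4, Marker=5]  = -7

-7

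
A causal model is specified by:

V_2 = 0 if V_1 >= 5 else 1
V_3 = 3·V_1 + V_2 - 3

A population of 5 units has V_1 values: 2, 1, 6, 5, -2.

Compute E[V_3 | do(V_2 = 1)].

do(V_2=1) breaks V_2's dependence on V_1. With V_2=1 fixed, V_3 across the units is 4, 1, 16, 13, -8, mean 5.2.

5.2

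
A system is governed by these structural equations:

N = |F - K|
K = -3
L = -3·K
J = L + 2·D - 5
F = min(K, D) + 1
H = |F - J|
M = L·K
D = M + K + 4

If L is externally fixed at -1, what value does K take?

Under do(L=-1), the mechanism L = -3·K is discarded; L is fixed at -1.
K is not downstream of the intervention, so its value is determined by the original equations.

-3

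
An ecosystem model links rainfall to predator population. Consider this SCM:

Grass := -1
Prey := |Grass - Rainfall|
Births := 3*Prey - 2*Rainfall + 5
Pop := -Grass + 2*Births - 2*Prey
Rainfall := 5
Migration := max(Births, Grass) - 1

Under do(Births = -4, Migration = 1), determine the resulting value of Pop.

-19

The joint intervention fixes Births = -4, Migration = 1, removing each variable's own equation.
Prey = |Grass - Rainfall|  [with Grass=-1, Rainfall=5]  = 6
Pop = -Grass + 2*Births - 2*Prey  [with Grass=-1, Births=-4, Prey=6]  = -19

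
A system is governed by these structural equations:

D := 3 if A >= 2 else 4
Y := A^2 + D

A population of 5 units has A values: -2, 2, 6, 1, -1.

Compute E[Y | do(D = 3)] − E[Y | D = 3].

do(D=3) breaks D's dependence on A. With D=3 fixed, Y across the units is 7, 7, 39, 4, 4, mean 12.2.
Conditioning on D=3 selects the 2 unit(s) with A ∈ {2, 6}. Their Y values: 7, 39. Mean = 23.
Difference = 12.2 − 23 = -10.8.

-10.8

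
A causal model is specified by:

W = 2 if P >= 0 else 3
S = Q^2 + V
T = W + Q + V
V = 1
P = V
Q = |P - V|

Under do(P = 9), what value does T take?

do(P=9) replaces the equation P = V with the constant P = 9.
W = 2 if P >= 0 else 3  [with P=9]  = 2
Q = |P - V|  [with P=9, V=1]  = 8
T = W + Q + V  [with W=2, Q=8, V=1]  = 11

11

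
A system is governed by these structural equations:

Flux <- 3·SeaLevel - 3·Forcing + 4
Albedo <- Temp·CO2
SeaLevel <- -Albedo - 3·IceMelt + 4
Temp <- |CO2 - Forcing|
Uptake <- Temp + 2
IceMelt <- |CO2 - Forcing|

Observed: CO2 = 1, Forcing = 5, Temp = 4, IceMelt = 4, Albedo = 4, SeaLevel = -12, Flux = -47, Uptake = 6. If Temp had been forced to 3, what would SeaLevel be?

-11

The intervention breaks the incoming arrows to Temp: Temp <- |CO2 - Forcing| no longer applies, and Temp = 3.
IceMelt = |CO2 - Forcing|  [with CO2=1, Forcing=5]  = 4
Albedo = Temp·CO2  [with Temp=3, CO2=1]  = 3
SeaLevel = -Albedo - 3·IceMelt + 4  [with Albedo=3, IceMelt=4]  = -11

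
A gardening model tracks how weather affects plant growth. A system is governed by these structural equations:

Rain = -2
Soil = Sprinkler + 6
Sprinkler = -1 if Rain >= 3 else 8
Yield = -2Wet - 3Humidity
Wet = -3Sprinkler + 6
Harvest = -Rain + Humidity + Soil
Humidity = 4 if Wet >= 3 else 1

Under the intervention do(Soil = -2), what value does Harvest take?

1

The intervention breaks the incoming arrows to Soil: Soil = Sprinkler + 6 no longer applies, and Soil = -2.
Sprinkler = -1 if Rain >= 3 else 8  [with Rain=-2]  = 8
Wet = -3Sprinkler + 6  [with Sprinkler=8]  = -18
Humidity = 4 if Wet >= 3 else 1  [with Wet=-18]  = 1
Harvest = -Rain + Humidity + Soil  [with Rain=-2, Humidity=1, Soil=-2]  = 1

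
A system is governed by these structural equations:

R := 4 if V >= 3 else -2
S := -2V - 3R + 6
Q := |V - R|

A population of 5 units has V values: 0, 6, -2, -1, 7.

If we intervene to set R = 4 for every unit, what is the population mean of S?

Under do(R=4), R's equation is replaced by R=4 for every unit. Per-unit S: -6, -18, -2, -4, -20. Mean = -10.

-10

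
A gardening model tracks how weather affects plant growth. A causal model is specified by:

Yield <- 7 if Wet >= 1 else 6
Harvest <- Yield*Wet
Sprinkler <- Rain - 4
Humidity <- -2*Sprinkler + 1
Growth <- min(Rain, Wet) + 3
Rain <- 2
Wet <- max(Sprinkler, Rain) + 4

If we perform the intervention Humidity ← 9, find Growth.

The intervention breaks the incoming arrows to Humidity: Humidity <- -2*Sprinkler + 1 no longer applies, and Humidity = 9.
Since Growth is not a descendant of the intervened variable, it is unaffected.
Sprinkler = Rain - 4  [with Rain=2]  = -2
Wet = max(Sprinkler, Rain) + 4  [with Sprinkler=-2, Rain=2]  = 6
Growth = min(Rain, Wet) + 3  [with Rain=2, Wet=6]  = 5

5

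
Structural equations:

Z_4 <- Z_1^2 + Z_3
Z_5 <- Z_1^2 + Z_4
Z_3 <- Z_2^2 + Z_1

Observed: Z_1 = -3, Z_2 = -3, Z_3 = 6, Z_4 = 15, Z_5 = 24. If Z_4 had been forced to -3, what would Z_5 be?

6

Intervening sets Z_4 = -3 and removes its equation (Z_4 <- Z_1^2 + Z_3).
Z_5 = Z_1^2 + Z_4  [with Z_1=-3, Z_4=-3]  = 6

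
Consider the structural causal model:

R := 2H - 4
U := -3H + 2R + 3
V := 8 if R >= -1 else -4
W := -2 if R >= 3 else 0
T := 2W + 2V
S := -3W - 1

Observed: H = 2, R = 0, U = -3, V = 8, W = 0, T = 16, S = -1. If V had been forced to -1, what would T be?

Under do(V=-1), the mechanism V := 8 if R >= -1 else -4 is discarded; V is fixed at -1.
R = 2H - 4  [with H=2]  = 0
W = -2 if R >= 3 else 0  [with R=0]  = 0
T = 2W + 2V  [with W=0, V=-1]  = -2

-2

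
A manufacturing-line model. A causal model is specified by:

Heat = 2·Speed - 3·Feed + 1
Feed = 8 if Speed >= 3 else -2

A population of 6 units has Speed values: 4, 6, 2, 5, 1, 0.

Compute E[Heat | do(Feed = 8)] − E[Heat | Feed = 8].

Every unit gets Feed=8 under the intervention. Heat values become -15, -11, -19, -13, -21, -23; E[Heat|do(Feed=8)] = -17.
Observing Feed=8 restricts to units where Feed's equation naturally yields 8: Speed ∈ {4, 6, 5}. In that subpopulation Heat = -15, -11, -13, mean -13.
Difference = -17 − (-13) = -4.

-4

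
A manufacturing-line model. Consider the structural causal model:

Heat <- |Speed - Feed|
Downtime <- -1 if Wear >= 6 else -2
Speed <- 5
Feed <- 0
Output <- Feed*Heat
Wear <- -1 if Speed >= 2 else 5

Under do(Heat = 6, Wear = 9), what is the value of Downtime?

-1

Setting Heat = 6, Wear = 9 by intervention discards those variables' equations.
Downtime = -1 if Wear >= 6 else -2  [with Wear=9]  = -1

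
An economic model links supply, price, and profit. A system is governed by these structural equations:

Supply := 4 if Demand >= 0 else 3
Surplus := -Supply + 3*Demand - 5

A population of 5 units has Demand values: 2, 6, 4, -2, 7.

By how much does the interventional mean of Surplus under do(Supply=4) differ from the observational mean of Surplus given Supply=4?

Every unit gets Supply=4 under the intervention. Surplus values become -3, 9, 3, -15, 12; E[Surplus|do(Supply=4)] = 1.2.
Conditioning on Supply=4 selects the 4 unit(s) with Demand ∈ {2, 6, 4, 7}. Their Surplus values: -3, 9, 3, 12. Mean = 5.25.
Difference = 1.2 − 5.25 = -4.05.

-4.05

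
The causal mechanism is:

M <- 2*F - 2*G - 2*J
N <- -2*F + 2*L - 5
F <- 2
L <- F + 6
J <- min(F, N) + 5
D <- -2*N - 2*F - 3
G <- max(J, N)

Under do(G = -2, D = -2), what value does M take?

Under do(G = -2, D = -2), each intervened variable's structural equation is replaced by its fixed value.
L = F + 6  [with F=2]  = 8
N = -2*F + 2*L - 5  [with F=2, L=8]  = 7
J = min(F, N) + 5  [with F=2, N=7]  = 7
M = 2*F - 2*G - 2*J  [with F=2, G=-2, J=7]  = -6

-6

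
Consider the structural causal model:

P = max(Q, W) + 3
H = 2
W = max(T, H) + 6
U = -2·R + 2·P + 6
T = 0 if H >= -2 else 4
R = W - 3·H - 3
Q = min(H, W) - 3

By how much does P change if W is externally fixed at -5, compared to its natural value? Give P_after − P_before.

-13

The intervention breaks the incoming arrows to W: W = max(T, H) + 6 no longer applies, and W = -5.
Q = min(H, W) - 3  [with H=2, W=-5]  = -8
P = max(Q, W) + 3  [with Q=-8, W=-5]  = -2
Without intervention: T = 0 if H >= -2 else 4  [with H=2]  = 0; W = max(T, H) + 6  [with T=0, H=2]  = 8; Q = min(H, W) - 3  [with H=2, W=8]  = -1; P = max(Q, W) + 3  [with Q=-1, W=8]  = 11.
Change = -2 − 11 = -13.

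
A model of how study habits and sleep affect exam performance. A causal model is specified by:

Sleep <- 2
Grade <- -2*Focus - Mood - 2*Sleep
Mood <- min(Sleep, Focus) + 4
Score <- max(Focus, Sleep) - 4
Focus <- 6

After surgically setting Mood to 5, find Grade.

-21

Intervening sets Mood = 5 and removes its equation (Mood <- min(Sleep, Focus) + 4).
Grade = -2*Focus - Mood - 2*Sleep  [with Focus=6, Mood=5, Sleep=2]  = -21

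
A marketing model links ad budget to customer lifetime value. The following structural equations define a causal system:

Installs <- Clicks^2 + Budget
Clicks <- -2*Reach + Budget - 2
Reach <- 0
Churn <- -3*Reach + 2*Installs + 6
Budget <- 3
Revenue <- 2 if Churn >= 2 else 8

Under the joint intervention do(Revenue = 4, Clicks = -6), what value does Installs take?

39

Under do(Revenue = 4, Clicks = -6), each intervened variable's structural equation is replaced by its fixed value.
Installs = Clicks^2 + Budget  [with Clicks=-6, Budget=3]  = 39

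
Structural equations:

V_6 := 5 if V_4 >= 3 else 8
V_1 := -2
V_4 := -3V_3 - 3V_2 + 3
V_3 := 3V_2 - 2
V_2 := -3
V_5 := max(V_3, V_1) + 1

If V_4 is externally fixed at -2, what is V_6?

8

Under do(V_4=-2), the mechanism V_4 := -3V_3 - 3V_2 + 3 is discarded; V_4 is fixed at -2.
V_6 = 5 if V_4 >= 3 else 8  [with V_4=-2]  = 8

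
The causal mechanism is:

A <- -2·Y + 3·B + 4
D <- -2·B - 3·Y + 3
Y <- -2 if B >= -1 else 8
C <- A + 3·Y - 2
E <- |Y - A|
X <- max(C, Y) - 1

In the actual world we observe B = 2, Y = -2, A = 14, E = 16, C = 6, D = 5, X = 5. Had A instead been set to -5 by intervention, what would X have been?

The intervention breaks the incoming arrows to A: A <- -2·Y + 3·B + 4 no longer applies, and A = -5.
Y = -2 if B >= -1 else 8  [with B=2]  = -2
C = A + 3·Y - 2  [with A=-5, Y=-2]  = -13
X = max(C, Y) - 1  [with C=-13, Y=-2]  = -3

-3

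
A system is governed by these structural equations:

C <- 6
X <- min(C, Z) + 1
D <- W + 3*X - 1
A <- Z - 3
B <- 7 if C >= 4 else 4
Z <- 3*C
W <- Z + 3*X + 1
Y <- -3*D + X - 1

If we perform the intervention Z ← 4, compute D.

34

do(Z=4) replaces the equation Z <- 3*C with the constant Z = 4.
X = min(C, Z) + 1  [with C=6, Z=4]  = 5
W = Z + 3*X + 1  [with Z=4, X=5]  = 20
D = W + 3*X - 1  [with W=20, X=5]  = 34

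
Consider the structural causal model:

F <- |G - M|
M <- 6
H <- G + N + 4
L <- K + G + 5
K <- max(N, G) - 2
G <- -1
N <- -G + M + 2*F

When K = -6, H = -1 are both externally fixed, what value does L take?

Setting K = -6, H = -1 by intervention discards those variables' equations.
L = K + G + 5  [with K=-6, G=-1]  = -2

-2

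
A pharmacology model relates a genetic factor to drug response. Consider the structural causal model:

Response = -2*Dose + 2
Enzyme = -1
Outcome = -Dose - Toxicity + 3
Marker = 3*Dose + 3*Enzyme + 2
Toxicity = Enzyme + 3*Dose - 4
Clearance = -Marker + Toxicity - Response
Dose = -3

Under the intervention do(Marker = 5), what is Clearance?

-27

The intervention breaks the incoming arrows to Marker: Marker = 3*Dose + 3*Enzyme + 2 no longer applies, and Marker = 5.
Response = -2*Dose + 2  [with Dose=-3]  = 8
Toxicity = Enzyme + 3*Dose - 4  [with Enzyme=-1, Dose=-3]  = -14
Clearance = -Marker + Toxicity - Response  [with Marker=5, Toxicity=-14, Response=8]  = -27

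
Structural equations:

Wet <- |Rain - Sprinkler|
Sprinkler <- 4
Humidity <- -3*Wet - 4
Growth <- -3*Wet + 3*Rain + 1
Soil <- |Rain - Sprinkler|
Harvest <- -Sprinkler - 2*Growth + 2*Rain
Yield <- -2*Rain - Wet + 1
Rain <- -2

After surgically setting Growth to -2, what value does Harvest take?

do(Growth=-2) replaces the equation Growth <- -3*Wet + 3*Rain + 1 with the constant Growth = -2.
Harvest = -Sprinkler - 2*Growth + 2*Rain  [with Sprinkler=4, Growth=-2, Rain=-2]  = -4

-4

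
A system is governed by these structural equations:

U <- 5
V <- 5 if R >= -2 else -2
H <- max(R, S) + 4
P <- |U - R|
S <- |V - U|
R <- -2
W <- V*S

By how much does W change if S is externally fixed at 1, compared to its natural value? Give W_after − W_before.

The intervention breaks the incoming arrows to S: S <- |V - U| no longer applies, and S = 1.
V = 5 if R >= -2 else -2  [with R=-2]  = 5
W = V*S  [with V=5, S=1]  = 5
Without intervention: V = 5 if R >= -2 else -2  [with R=-2]  = 5; S = |V - U|  [with V=5, U=5]  = 0; W = V*S  [with V=5, S=0]  = 0.
Change = 5 − 0 = 5.

5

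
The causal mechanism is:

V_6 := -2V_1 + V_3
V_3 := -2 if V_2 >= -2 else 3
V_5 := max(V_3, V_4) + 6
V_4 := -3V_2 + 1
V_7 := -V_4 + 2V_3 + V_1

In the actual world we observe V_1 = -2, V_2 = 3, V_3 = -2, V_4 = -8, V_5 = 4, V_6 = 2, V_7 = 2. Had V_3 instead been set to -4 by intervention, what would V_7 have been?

-2

The intervention breaks the incoming arrows to V_3: V_3 := -2 if V_2 >= -2 else 3 no longer applies, and V_3 = -4.
V_4 = -3V_2 + 1  [with V_2=3]  = -8
V_7 = -V_4 + 2V_3 + V_1  [with V_4=-8, V_3=-4, V_1=-2]  = -2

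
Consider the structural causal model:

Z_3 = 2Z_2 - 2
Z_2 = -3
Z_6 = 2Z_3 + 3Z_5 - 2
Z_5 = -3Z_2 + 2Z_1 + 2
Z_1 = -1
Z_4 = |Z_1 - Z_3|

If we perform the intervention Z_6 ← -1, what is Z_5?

9

do(Z_6=-1) replaces the equation Z_6 = 2Z_3 + 3Z_5 - 2 with the constant Z_6 = -1.
Since Z_5 is not a descendant of the intervened variable, it is unaffected.
Z_5 = -3Z_2 + 2Z_1 + 2  [with Z_2=-3, Z_1=-1]  = 9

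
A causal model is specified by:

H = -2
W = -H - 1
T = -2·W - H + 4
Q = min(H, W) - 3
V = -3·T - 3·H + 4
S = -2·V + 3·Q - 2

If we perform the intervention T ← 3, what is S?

-19

The intervention breaks the incoming arrows to T: T = -2·W - H + 4 no longer applies, and T = 3.
W = -H - 1  [with H=-2]  = 1
Q = min(H, W) - 3  [with H=-2, W=1]  = -5
V = -3·T - 3·H + 4  [with T=3, H=-2]  = 1
S = -2·V + 3·Q - 2  [with V=1, Q=-5]  = -19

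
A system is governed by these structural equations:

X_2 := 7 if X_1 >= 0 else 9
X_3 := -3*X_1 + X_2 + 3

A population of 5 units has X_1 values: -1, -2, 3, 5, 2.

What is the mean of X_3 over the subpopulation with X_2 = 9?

16.5

Observing X_2=9 restricts to units where X_2's equation naturally yields 9: X_1 ∈ {-1, -2}. In that subpopulation X_3 = 15, 18, mean 16.5.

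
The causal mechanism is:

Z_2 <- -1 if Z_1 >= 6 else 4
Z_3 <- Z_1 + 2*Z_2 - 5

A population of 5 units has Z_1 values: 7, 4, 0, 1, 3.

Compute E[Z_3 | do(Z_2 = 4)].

6

Every unit gets Z_2=4 under the intervention. Z_3 values become 10, 7, 3, 4, 6; E[Z_3|do(Z_2=4)] = 6.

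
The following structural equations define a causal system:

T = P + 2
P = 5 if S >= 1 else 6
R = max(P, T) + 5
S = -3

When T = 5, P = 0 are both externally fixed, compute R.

The joint intervention fixes T = 5, P = 0, removing each variable's own equation.
R = max(P, T) + 5  [with P=0, T=5]  = 10

10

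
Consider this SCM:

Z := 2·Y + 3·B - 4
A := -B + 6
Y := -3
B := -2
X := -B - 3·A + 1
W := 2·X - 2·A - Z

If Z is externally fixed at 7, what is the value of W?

-65

The intervention breaks the incoming arrows to Z: Z := 2·Y + 3·B - 4 no longer applies, and Z = 7.
A = -B + 6  [with B=-2]  = 8
X = -B - 3·A + 1  [with B=-2, A=8]  = -21
W = 2·X - 2·A - Z  [with X=-21, A=8, Z=7]  = -65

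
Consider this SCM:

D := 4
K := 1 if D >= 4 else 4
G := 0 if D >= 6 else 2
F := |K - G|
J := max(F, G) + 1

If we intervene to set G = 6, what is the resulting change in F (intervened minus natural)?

The intervention breaks the incoming arrows to G: G := 0 if D >= 6 else 2 no longer applies, and G = 6.
K = 1 if D >= 4 else 4  [with D=4]  = 1
F = |K - G|  [with K=1, G=6]  = 5
Without intervention: K = 1 if D >= 4 else 4  [with D=4]  = 1; G = 0 if D >= 6 else 2  [with D=4]  = 2; F = |K - G|  [with K=1, G=2]  = 1.
Change = 5 − 1 = 4.

4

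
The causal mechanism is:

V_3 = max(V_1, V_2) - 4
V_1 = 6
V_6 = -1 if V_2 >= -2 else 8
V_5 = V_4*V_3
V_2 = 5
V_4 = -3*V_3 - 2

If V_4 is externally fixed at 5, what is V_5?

Intervening sets V_4 = 5 and removes its equation (V_4 = -3*V_3 - 2).
V_3 = max(V_1, V_2) - 4  [with V_1=6, V_2=5]  = 2
V_5 = V_4*V_3  [with V_4=5, V_3=2]  = 10

10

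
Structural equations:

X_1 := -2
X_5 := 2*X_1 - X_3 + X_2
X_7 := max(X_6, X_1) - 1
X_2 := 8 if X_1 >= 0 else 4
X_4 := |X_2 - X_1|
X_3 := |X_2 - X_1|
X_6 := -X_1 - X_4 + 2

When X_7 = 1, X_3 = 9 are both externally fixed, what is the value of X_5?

Under do(X_7 = 1, X_3 = 9), each intervened variable's structural equation is replaced by its fixed value.
X_2 = 8 if X_1 >= 0 else 4  [with X_1=-2]  = 4
X_5 = 2*X_1 - X_3 + X_2  [with X_1=-2, X_3=9, X_2=4]  = -9

-9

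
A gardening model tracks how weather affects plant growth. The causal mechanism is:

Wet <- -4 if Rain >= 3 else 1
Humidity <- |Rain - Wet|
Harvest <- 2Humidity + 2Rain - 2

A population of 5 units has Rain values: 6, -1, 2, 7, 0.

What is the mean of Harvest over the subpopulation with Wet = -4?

E[Harvest|Wet=-4] averages over only the 2 units with Wet=-4 (Rain = 6, 7): Harvest = 30, 34, mean 32.

32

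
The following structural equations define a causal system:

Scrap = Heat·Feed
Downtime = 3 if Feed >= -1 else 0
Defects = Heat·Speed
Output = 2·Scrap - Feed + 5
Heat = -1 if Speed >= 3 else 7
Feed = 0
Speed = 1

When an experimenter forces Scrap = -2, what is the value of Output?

The intervention breaks the incoming arrows to Scrap: Scrap = Heat·Feed no longer applies, and Scrap = -2.
Output = 2·Scrap - Feed + 5  [with Scrap=-2, Feed=0]  = 1

1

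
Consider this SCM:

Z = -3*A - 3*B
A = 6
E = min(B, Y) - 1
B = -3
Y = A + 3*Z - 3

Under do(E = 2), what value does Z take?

-9

do(E=2) replaces the equation E = min(B, Y) - 1 with the constant E = 2.
Z is not downstream of the intervention, so its value is determined by the original equations.
Z = -3*A - 3*B  [with A=6, B=-3]  = -9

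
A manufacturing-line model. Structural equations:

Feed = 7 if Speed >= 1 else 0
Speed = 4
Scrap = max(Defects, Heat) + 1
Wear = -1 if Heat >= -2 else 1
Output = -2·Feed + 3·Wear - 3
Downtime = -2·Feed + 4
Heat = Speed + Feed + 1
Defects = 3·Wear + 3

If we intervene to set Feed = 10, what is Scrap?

Under do(Feed=10), the mechanism Feed = 7 if Speed >= 1 else 0 is discarded; Feed is fixed at 10.
Heat = Speed + Feed + 1  [with Speed=4, Feed=10]  = 15
Wear = -1 if Heat >= -2 else 1  [with Heat=15]  = -1
Defects = 3·Wear + 3  [with Wear=-1]  = 0
Scrap = max(Defects, Heat) + 1  [with Defects=0, Heat=15]  = 16

16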